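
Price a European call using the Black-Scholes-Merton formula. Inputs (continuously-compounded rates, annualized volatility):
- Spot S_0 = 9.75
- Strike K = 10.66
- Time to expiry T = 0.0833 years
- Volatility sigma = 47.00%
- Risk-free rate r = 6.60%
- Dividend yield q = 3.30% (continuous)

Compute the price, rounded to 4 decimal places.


d1 = (ln(S/K) + (r - q + 0.5*sigma^2) * T) / (sigma * sqrt(T)) = -0.56971359
d2 = d1 - sigma * sqrt(T) = -0.70536377
exp(-rT) = 0.99451729; exp(-qT) = 0.99725487
C = S_0 * exp(-qT) * N(d1) - K * exp(-rT) * N(d2)
N(d1) = 0.28443598; N(d2) = 0.24029194
C = 9.7500 * 0.99725487 * 0.28443598 - 10.6600 * 0.99451729 * 0.24029194 = 0.2182

Answer: Price = 0.2182


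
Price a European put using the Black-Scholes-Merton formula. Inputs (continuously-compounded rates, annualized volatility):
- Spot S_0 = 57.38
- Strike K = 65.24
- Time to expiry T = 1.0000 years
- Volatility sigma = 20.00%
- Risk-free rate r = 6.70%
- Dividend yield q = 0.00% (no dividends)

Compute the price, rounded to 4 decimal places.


d1 = (ln(S/K) + (r - q + 0.5*sigma^2) * T) / (sigma * sqrt(T)) = -0.20688484
d2 = d1 - sigma * sqrt(T) = -0.40688484
exp(-rT) = 0.93519520; exp(-qT) = 1.00000000
P = K * exp(-rT) * N(-d2) - S_0 * exp(-qT) * N(-d1)
N(-d1) = 0.58195010; N(-d2) = 0.65795371
P = 65.2400 * 0.93519520 * 0.65795371 - 57.3800 * 1.00000000 * 0.58195010 = 6.7509

Answer: Price = 6.7509


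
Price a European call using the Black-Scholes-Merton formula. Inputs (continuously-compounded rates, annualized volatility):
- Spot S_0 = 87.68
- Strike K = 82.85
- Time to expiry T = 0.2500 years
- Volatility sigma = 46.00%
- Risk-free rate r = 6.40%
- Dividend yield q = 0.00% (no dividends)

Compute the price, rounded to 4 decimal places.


d1 = (ln(S/K) + (r - q + 0.5*sigma^2) * T) / (sigma * sqrt(T)) = 0.43092208
d2 = d1 - sigma * sqrt(T) = 0.20092208
exp(-rT) = 0.98412732; exp(-qT) = 1.00000000
C = S_0 * exp(-qT) * N(d1) - K * exp(-rT) * N(d2)
N(d1) = 0.66673749; N(d2) = 0.57962025
C = 87.6800 * 1.00000000 * 0.66673749 - 82.8500 * 0.98412732 * 0.57962025 = 11.2002

Answer: Price = 11.2002


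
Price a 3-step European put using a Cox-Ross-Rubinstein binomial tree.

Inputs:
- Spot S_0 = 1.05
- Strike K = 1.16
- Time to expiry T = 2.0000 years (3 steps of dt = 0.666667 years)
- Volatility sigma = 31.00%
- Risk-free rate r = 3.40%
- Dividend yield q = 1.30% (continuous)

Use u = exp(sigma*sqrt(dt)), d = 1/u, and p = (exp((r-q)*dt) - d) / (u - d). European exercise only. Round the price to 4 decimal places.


Answer: Price = V(0,0) = 0.2246

Derivation:
dt = T/N = 0.666667
u = exp(sigma*sqrt(dt)) = 1.288030; d = 1/u = 0.776379
p = (exp((r-q)*dt) - d) / (u - d) = 0.464612
Discount per step: exp(-r*dt) = 0.977588
Stock lattice S(k, i) with i counting down-moves:
  k=0: S(0,0) = 1.0500
  k=1: S(1,0) = 1.3524; S(1,1) = 0.8152
  k=2: S(2,0) = 1.7420; S(2,1) = 1.0500; S(2,2) = 0.6329
  k=3: S(3,0) = 2.2437; S(3,1) = 1.3524; S(3,2) = 0.8152; S(3,3) = 0.4914
Terminal payoffs V(N, i) = max(K - S_T, 0):
  V(3,0) = 0.000000; V(3,1) = 0.000000; V(3,2) = 0.344802; V(3,3) = 0.668627
Backward induction: V(k, i) = exp(-r*dt) * [p * V(k+1, i) + (1-p) * V(k+1, i+1)].
  V(2,0) = exp(-r*dt) * [p*0.000000 + (1-p)*0.000000] = 0.000000
  V(2,1) = exp(-r*dt) * [p*0.000000 + (1-p)*0.344802] = 0.180465
  V(2,2) = exp(-r*dt) * [p*0.344802 + (1-p)*0.668627] = 0.506561
  V(1,0) = exp(-r*dt) * [p*0.000000 + (1-p)*0.180465] = 0.094454
  V(1,1) = exp(-r*dt) * [p*0.180465 + (1-p)*0.506561] = 0.347095
  V(0,0) = exp(-r*dt) * [p*0.094454 + (1-p)*0.347095] = 0.224567


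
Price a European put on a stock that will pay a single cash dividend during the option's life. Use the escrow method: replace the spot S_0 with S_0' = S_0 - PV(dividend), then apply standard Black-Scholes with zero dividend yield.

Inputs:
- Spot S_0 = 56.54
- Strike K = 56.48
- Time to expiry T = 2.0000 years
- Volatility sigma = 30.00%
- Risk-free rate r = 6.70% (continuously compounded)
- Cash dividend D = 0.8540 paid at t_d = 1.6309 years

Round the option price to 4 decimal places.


Answer: Price = 5.9989

Derivation:
PV(D) = D * exp(-r * t_d) = 0.8540 * 0.89648806 = 0.76560081
S_0' = S_0 - PV(D) = 56.5400 - 0.76560081 = 55.77439919
d1 = (ln(S_0'/K) + (r + sigma^2/2)*T) / (sigma*sqrt(T)) = 0.49834146
d2 = d1 - sigma*sqrt(T) = 0.07407739
exp(-rT) = 0.87459006
N(-d1) = 0.30912170; N(-d2) = 0.47047440
P = K * exp(-rT) * N(-d2) - S_0' * N(-d1) = 56.4800 * 0.87459006 * 0.47047440 - 55.77439919 * 0.30912170 = 5.9989


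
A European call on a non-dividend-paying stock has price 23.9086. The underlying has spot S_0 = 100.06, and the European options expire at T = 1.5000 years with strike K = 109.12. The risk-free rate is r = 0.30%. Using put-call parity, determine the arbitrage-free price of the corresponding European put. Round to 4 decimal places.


Answer: Put price = 32.4787

Derivation:
Put-call parity: C - P = S_0 * exp(-qT) - K * exp(-rT).
S_0 * exp(-qT) = 100.0600 * 1.00000000 = 100.06000000
K * exp(-rT) = 109.1200 * 0.99551011 = 108.63006318
P = C - S*exp(-qT) + K*exp(-rT)
P = 23.9086 - 100.06000000 + 108.63006318 = 32.4787


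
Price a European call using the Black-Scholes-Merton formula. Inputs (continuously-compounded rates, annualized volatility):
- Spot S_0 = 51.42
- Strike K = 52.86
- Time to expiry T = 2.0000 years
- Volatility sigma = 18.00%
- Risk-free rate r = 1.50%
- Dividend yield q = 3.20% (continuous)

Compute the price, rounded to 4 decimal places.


Answer: Price = 3.6536

Derivation:
d1 = (ln(S/K) + (r - q + 0.5*sigma^2) * T) / (sigma * sqrt(T)) = -0.11478585
d2 = d1 - sigma * sqrt(T) = -0.36934429
exp(-rT) = 0.97044553; exp(-qT) = 0.93800500
C = S_0 * exp(-qT) * N(d1) - K * exp(-rT) * N(d2)
N(d1) = 0.45430743; N(d2) = 0.35593556
C = 51.4200 * 0.93800500 * 0.45430743 - 52.8600 * 0.97044553 * 0.35593556 = 3.6536


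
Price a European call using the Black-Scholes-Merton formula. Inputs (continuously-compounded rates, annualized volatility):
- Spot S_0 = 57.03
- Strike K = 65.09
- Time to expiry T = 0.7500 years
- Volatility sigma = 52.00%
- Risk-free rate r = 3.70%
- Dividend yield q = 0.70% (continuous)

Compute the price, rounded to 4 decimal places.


Answer: Price = 7.7139

Derivation:
d1 = (ln(S/K) + (r - q + 0.5*sigma^2) * T) / (sigma * sqrt(T)) = -0.01841632
d2 = d1 - sigma * sqrt(T) = -0.46874953
exp(-rT) = 0.97263149; exp(-qT) = 0.99476376
C = S_0 * exp(-qT) * N(d1) - K * exp(-rT) * N(d2)
N(d1) = 0.49265336; N(d2) = 0.31962434
C = 57.0300 * 0.99476376 * 0.49265336 - 65.0900 * 0.97263149 * 0.31962434 = 7.7139


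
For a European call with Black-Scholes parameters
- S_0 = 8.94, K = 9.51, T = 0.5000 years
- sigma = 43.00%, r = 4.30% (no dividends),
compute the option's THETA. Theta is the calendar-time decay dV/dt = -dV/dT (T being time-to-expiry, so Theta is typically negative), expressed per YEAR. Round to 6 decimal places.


Answer: Theta = -1.239504

Derivation:
d1 = 0.0194592913; d2 = -0.2845966246
phi(d1) = 0.3988667550; exp(-qT) = 1.0000000000; exp(-rT) = 0.9787294775
Theta = -S*exp(-qT)*phi(d1)*sigma/(2*sqrt(T)) - r*K*exp(-rT)*N(d2) + q*S*exp(-qT)*N(d1)
N(d1) = 0.5077626441; N(d2) = 0.3879765988; sqrt(T) = 0.7071067812
Term 1 = -8.9400 * 1.0000000000 * 0.3988667550 * 0.4300 / (2 * 0.7071067812) = -1.0842235008
Term 2 = -0.0430 * 9.5100 * 0.9787294775 * 0.3879765988 = -0.1552805900
Term 3 = 0 (no dividend yield, q = 0)
Theta = -1.0842235008 + (-0.1552805900) + (0.0000000000) = -1.239504


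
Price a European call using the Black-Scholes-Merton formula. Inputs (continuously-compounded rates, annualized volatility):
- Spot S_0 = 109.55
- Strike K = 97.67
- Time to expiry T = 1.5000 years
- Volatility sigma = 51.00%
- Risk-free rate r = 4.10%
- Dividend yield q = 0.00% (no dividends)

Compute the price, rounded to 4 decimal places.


Answer: Price = 34.4858

Derivation:
d1 = (ln(S/K) + (r - q + 0.5*sigma^2) * T) / (sigma * sqrt(T)) = 0.59454018
d2 = d1 - sigma * sqrt(T) = -0.03007971
exp(-rT) = 0.94035295; exp(-qT) = 1.00000000
C = S_0 * exp(-qT) * N(d1) - K * exp(-rT) * N(d2)
N(d1) = 0.72392456; N(d2) = 0.48800174
C = 109.5500 * 1.00000000 * 0.72392456 - 97.6700 * 0.94035295 * 0.48800174 = 34.4858


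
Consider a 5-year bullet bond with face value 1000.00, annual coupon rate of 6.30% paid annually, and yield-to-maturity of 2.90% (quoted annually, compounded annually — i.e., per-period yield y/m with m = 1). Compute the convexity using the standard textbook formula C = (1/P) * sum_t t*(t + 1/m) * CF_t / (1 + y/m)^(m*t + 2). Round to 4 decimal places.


Answer: Convexity = 24.4568

Derivation:
Coupon per period c = face * coupon_rate / m = 63.000000
Periods per year m = 1; per-period yield y/m = 0.029000
Number of cashflows N = 5
Cashflows (t years, CF_t, discount factor 1/(1+y/m)^(m*t), PV):
  t = 1.0000: CF_t = 63.000000, DF = 0.971817, PV = 61.224490
  t = 2.0000: CF_t = 63.000000, DF = 0.944429, PV = 59.499018
  t = 3.0000: CF_t = 63.000000, DF = 0.917812, PV = 57.822175
  t = 4.0000: CF_t = 63.000000, DF = 0.891946, PV = 56.192590
  t = 5.0000: CF_t = 1063.000000, DF = 0.866808, PV = 921.417361
Price P = sum_t PV_t = 1156.155634
Convexity numerator sum_t t*(t + 1/m) * CF_t / (1+y/m)^(m*t + 2):
  t = 1.0000: term = 115.644350
  t = 2.0000: term = 337.155540
  t = 3.0000: term = 655.307173
  t = 4.0000: term = 1061.398077
  t = 5.0000: term = 26106.394467
Convexity = (1/P) * sum = 28275.899608 / 1156.155634 = 24.456828


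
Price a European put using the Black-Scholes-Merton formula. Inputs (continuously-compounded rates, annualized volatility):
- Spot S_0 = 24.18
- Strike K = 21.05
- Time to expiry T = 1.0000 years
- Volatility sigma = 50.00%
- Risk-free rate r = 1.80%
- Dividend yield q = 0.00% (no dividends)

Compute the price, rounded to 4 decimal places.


d1 = (ln(S/K) + (r - q + 0.5*sigma^2) * T) / (sigma * sqrt(T)) = 0.56325057
d2 = d1 - sigma * sqrt(T) = 0.06325057
exp(-rT) = 0.98216103; exp(-qT) = 1.00000000
P = K * exp(-rT) * N(-d2) - S_0 * exp(-qT) * N(-d1)
N(-d1) = 0.28663214; N(-d2) = 0.47478349
P = 21.0500 * 0.98216103 * 0.47478349 - 24.1800 * 1.00000000 * 0.28663214 = 2.8851

Answer: Price = 2.8851


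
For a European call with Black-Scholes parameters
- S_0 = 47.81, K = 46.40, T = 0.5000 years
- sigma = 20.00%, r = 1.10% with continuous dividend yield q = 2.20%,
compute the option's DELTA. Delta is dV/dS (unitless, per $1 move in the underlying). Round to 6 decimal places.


d1 = 0.2434947898; d2 = 0.1020734335
phi(d1) = 0.3872892731; exp(-qT) = 0.9890602788; exp(-rT) = 0.9945150973
N(d1) = 0.5961889396
Delta = exp(-qT) * N(d1) = 0.9890602788 * 0.5961889396 = 0.589667

Answer: Delta = 0.589667


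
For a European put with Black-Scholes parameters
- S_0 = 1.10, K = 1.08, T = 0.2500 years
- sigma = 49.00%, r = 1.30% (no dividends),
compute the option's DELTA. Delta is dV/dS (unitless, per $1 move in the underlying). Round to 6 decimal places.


Answer: Delta = -0.416576

Derivation:
d1 = 0.2106597497; d2 = -0.0343402503
phi(d1) = 0.3901877294; exp(-qT) = 1.0000000000; exp(-rT) = 0.9967552755
N(-d1) = 0.4165763924
Delta = -exp(-qT) * N(-d1) = -1.0000000000 * 0.4165763924 = -0.416576


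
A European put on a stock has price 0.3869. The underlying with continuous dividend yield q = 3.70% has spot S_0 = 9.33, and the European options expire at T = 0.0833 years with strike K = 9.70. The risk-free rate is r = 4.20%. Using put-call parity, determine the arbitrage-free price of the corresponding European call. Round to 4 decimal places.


Answer: Call price = 0.0221

Derivation:
Put-call parity: C - P = S_0 * exp(-qT) - K * exp(-rT).
S_0 * exp(-qT) = 9.3300 * 0.99692264 = 9.30128828
K * exp(-rT) = 9.7000 * 0.99650751 = 9.66612288
C = P + S*exp(-qT) - K*exp(-rT)
C = 0.3869 + 9.30128828 - 9.66612288 = 0.0221


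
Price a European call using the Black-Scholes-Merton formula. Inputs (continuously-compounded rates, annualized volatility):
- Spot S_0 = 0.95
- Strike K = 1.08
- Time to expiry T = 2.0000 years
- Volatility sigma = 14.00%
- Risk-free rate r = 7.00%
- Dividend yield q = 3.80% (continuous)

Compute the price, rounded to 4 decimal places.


d1 = (ln(S/K) + (r - q + 0.5*sigma^2) * T) / (sigma * sqrt(T)) = -0.22553845
d2 = d1 - sigma * sqrt(T) = -0.42352835
exp(-rT) = 0.86935824; exp(-qT) = 0.92681621
C = S_0 * exp(-qT) * N(d1) - K * exp(-rT) * N(d2)
N(d1) = 0.41078021; N(d2) = 0.33595491
C = 0.9500 * 0.92681621 * 0.41078021 - 1.0800 * 0.86935824 * 0.33595491 = 0.0463

Answer: Price = 0.0463


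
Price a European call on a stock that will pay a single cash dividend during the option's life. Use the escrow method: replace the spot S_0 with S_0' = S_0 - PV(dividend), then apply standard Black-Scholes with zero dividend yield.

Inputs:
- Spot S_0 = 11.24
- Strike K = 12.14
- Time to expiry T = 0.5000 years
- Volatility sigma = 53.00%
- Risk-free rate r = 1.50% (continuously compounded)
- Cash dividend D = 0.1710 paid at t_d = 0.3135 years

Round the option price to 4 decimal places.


Answer: Price = 1.2717

Derivation:
PV(D) = D * exp(-r * t_d) = 0.1710 * 0.99530854 = 0.17019776
S_0' = S_0 - PV(D) = 11.2400 - 0.17019776 = 11.06980224
d1 = (ln(S_0'/K) + (r + sigma^2/2)*T) / (sigma*sqrt(T)) = -0.03885059
d2 = d1 - sigma*sqrt(T) = -0.41361718
exp(-rT) = 0.99252805
N(d1) = 0.48450475; N(d2) = 0.33957724
C = S_0' * N(d1) - K * exp(-rT) * N(d2) = 11.06980224 * 0.48450475 - 12.1400 * 0.99252805 * 0.33957724 = 1.2717


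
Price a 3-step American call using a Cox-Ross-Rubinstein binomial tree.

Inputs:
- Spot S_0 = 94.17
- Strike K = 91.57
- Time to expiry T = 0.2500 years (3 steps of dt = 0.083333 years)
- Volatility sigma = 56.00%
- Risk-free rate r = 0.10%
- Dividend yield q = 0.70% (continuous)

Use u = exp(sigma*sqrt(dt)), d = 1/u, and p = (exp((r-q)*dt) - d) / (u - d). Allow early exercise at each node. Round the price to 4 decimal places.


Answer: Price = V(0,0) = 12.4373

Derivation:
dt = T/N = 0.083333
u = exp(sigma*sqrt(dt)) = 1.175458; d = 1/u = 0.850732
p = (exp((r-q)*dt) - d) / (u - d) = 0.458134
Discount per step: exp(-r*dt) = 0.999917
Stock lattice S(k, i) with i counting down-moves:
  k=0: S(0,0) = 94.1700
  k=1: S(1,0) = 110.6929; S(1,1) = 80.1134
  k=2: S(2,0) = 130.1149; S(2,1) = 94.1700; S(2,2) = 68.1551
  k=3: S(3,0) = 152.9446; S(3,1) = 110.6929; S(3,2) = 80.1134; S(3,3) = 57.9817
Terminal payoffs V(N, i) = max(S_T - K, 0):
  V(3,0) = 61.374619; V(3,1) = 19.122904; V(3,2) = 0.000000; V(3,3) = 0.000000
Backward induction: V(k, i) = exp(-r*dt) * [p * V(k+1, i) + (1-p) * V(k+1, i+1)]; then take max(V_cont, immediate exercise) for American.
  V(2,0) = exp(-r*dt) * [p*61.374619 + (1-p)*19.122904] = 38.476640; exercise = 38.544888; V(2,0) = max -> 38.544888
  V(2,1) = exp(-r*dt) * [p*19.122904 + (1-p)*0.000000] = 8.760120; exercise = 2.600000; V(2,1) = max -> 8.760120
  V(2,2) = exp(-r*dt) * [p*0.000000 + (1-p)*0.000000] = 0.000000; exercise = 0.000000; V(2,2) = max -> 0.000000
  V(1,0) = exp(-r*dt) * [p*38.544888 + (1-p)*8.760120] = 22.403665; exercise = 19.122904; V(1,0) = max -> 22.403665
  V(1,1) = exp(-r*dt) * [p*8.760120 + (1-p)*0.000000] = 4.012974; exercise = 0.000000; V(1,1) = max -> 4.012974
  V(0,0) = exp(-r*dt) * [p*22.403665 + (1-p)*4.012974] = 12.437336; exercise = 2.600000; V(0,0) = max -> 12.437336


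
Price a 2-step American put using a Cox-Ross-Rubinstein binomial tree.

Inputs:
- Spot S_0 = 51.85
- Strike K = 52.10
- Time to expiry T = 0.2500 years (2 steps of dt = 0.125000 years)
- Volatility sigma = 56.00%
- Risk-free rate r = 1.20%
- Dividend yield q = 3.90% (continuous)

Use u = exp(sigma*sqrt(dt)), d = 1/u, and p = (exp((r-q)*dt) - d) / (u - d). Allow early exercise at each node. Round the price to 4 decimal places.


Answer: Price = V(0,0) = 5.4596

Derivation:
dt = T/N = 0.125000
u = exp(sigma*sqrt(dt)) = 1.218950; d = 1/u = 0.820378
p = (exp((r-q)*dt) - d) / (u - d) = 0.442210
Discount per step: exp(-r*dt) = 0.998501
Stock lattice S(k, i) with i counting down-moves:
  k=0: S(0,0) = 51.8500
  k=1: S(1,0) = 63.2026; S(1,1) = 42.5366
  k=2: S(2,0) = 77.0408; S(2,1) = 51.8500; S(2,2) = 34.8961
Terminal payoffs V(N, i) = max(K - S_T, 0):
  V(2,0) = 0.000000; V(2,1) = 0.250000; V(2,2) = 17.203898
Backward induction: V(k, i) = exp(-r*dt) * [p * V(k+1, i) + (1-p) * V(k+1, i+1)]; then take max(V_cont, immediate exercise) for American.
  V(1,0) = exp(-r*dt) * [p*0.000000 + (1-p)*0.250000] = 0.139238; exercise = 0.000000; V(1,0) = max -> 0.139238
  V(1,1) = exp(-r*dt) * [p*0.250000 + (1-p)*17.203898] = 9.692163; exercise = 9.563393; V(1,1) = max -> 9.692163
  V(0,0) = exp(-r*dt) * [p*0.139238 + (1-p)*9.692163] = 5.459568; exercise = 0.250000; V(0,0) = max -> 5.459568


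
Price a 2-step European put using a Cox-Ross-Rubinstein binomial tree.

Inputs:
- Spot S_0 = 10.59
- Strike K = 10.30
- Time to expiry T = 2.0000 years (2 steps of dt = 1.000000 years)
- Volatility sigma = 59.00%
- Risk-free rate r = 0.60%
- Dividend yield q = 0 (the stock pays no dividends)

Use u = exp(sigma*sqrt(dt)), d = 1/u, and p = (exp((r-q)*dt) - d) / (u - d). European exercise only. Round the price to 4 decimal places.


dt = T/N = 1.000000
u = exp(sigma*sqrt(dt)) = 1.803988; d = 1/u = 0.554327
p = (exp((r-q)*dt) - d) / (u - d) = 0.361451
Discount per step: exp(-r*dt) = 0.994018
Stock lattice S(k, i) with i counting down-moves:
  k=0: S(0,0) = 10.5900
  k=1: S(1,0) = 19.1042; S(1,1) = 5.8703
  k=2: S(2,0) = 34.4638; S(2,1) = 10.5900; S(2,2) = 3.2541
Terminal payoffs V(N, i) = max(K - S_T, 0):
  V(2,0) = 0.000000; V(2,1) = 0.000000; V(2,2) = 7.045918
Backward induction: V(k, i) = exp(-r*dt) * [p * V(k+1, i) + (1-p) * V(k+1, i+1)].
  V(1,0) = exp(-r*dt) * [p*0.000000 + (1-p)*0.000000] = 0.000000
  V(1,1) = exp(-r*dt) * [p*0.000000 + (1-p)*7.045918] = 4.472253
  V(0,0) = exp(-r*dt) * [p*0.000000 + (1-p)*4.472253] = 2.838671

Answer: Price = V(0,0) = 2.8387


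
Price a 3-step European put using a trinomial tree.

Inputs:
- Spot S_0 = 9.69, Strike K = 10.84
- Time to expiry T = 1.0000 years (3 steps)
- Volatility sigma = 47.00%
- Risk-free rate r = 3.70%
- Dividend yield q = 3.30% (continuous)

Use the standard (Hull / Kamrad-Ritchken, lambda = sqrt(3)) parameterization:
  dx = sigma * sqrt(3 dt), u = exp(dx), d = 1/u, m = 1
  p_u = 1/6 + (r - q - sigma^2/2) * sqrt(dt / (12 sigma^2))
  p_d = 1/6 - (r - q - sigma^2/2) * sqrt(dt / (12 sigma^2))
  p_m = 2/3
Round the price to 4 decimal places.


Answer: Price = V(0,0) = 2.4141

Derivation:
dt = T/N = 0.333333; dx = sigma*sqrt(3*dt) = 0.470000
u = exp(dx) = 1.599994; d = 1/u = 0.625002
p_u = 0.128918, p_m = 0.666667, p_d = 0.204415
Discount per step: exp(-r*dt) = 0.987742
Stock lattice S(k, j) with j the centered position index:
  k=0: S(0,+0) = 9.6900
  k=1: S(1,-1) = 6.0563; S(1,+0) = 9.6900; S(1,+1) = 15.5039
  k=2: S(2,-2) = 3.7852; S(2,-1) = 6.0563; S(2,+0) = 9.6900; S(2,+1) = 15.5039; S(2,+2) = 24.8062
  k=3: S(3,-3) = 2.3657; S(3,-2) = 3.7852; S(3,-1) = 6.0563; S(3,+0) = 9.6900; S(3,+1) = 15.5039; S(3,+2) = 24.8062; S(3,+3) = 39.6898
Terminal payoffs V(N, j) = max(K - S_T, 0):
  V(3,-3) = 8.474252; V(3,-2) = 7.054816; V(3,-1) = 4.783728; V(3,+0) = 1.150000; V(3,+1) = 0.000000; V(3,+2) = 0.000000; V(3,+3) = 0.000000
Backward induction: V(k, j) = exp(-r*dt) * [p_u * V(k+1, j+1) + p_m * V(k+1, j) + p_d * V(k+1, j-1)]
  V(2,-2) = exp(-r*dt) * [p_u*4.783728 + p_m*7.054816 + p_d*8.474252] = 6.965742
  V(2,-1) = exp(-r*dt) * [p_u*1.150000 + p_m*4.783728 + p_d*7.054816] = 4.720932
  V(2,+0) = exp(-r*dt) * [p_u*0.000000 + p_m*1.150000 + p_d*4.783728] = 1.723148
  V(2,+1) = exp(-r*dt) * [p_u*0.000000 + p_m*0.000000 + p_d*1.150000] = 0.232196
  V(2,+2) = exp(-r*dt) * [p_u*0.000000 + p_m*0.000000 + p_d*0.000000] = 0.000000
  V(1,-1) = exp(-r*dt) * [p_u*1.723148 + p_m*4.720932 + p_d*6.965742] = 4.734581
  V(1,+0) = exp(-r*dt) * [p_u*0.232196 + p_m*1.723148 + p_d*4.720932] = 2.117452
  V(1,+1) = exp(-r*dt) * [p_u*0.000000 + p_m*0.232196 + p_d*1.723148] = 0.500819
  V(0,+0) = exp(-r*dt) * [p_u*0.500819 + p_m*2.117452 + p_d*4.734581] = 2.414060


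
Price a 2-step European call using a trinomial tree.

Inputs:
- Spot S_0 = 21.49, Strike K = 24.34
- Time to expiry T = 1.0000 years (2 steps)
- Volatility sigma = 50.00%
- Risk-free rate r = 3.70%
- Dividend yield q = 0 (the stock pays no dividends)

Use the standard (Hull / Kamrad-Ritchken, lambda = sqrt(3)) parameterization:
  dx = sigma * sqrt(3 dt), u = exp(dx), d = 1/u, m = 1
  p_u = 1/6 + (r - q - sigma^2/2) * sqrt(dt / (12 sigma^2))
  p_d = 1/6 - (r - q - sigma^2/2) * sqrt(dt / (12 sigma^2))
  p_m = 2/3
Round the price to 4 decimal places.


Answer: Price = V(0,0) = 3.3748

Derivation:
dt = T/N = 0.500000; dx = sigma*sqrt(3*dt) = 0.612372
u = exp(dx) = 1.844803; d = 1/u = 0.542063
p_u = 0.130741, p_m = 0.666667, p_d = 0.202593
Discount per step: exp(-r*dt) = 0.981670
Stock lattice S(k, j) with j the centered position index:
  k=0: S(0,+0) = 21.4900
  k=1: S(1,-1) = 11.6489; S(1,+0) = 21.4900; S(1,+1) = 39.6448
  k=2: S(2,-2) = 6.3145; S(2,-1) = 11.6489; S(2,+0) = 21.4900; S(2,+1) = 39.6448; S(2,+2) = 73.1369
Terminal payoffs V(N, j) = max(S_T - K, 0):
  V(2,-2) = 0.000000; V(2,-1) = 0.000000; V(2,+0) = 0.000000; V(2,+1) = 15.304814; V(2,+2) = 48.796867
Backward induction: V(k, j) = exp(-r*dt) * [p_u * V(k+1, j+1) + p_m * V(k+1, j) + p_d * V(k+1, j-1)]
  V(1,-1) = exp(-r*dt) * [p_u*0.000000 + p_m*0.000000 + p_d*0.000000] = 0.000000
  V(1,+0) = exp(-r*dt) * [p_u*15.304814 + p_m*0.000000 + p_d*0.000000] = 1.964286
  V(1,+1) = exp(-r*dt) * [p_u*48.796867 + p_m*15.304814 + p_d*0.000000] = 16.278987
  V(0,+0) = exp(-r*dt) * [p_u*16.278987 + p_m*1.964286 + p_d*0.000000] = 3.374837


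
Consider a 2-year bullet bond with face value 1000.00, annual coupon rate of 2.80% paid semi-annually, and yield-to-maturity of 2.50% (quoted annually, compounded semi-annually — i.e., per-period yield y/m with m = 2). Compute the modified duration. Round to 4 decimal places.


Coupon per period c = face * coupon_rate / m = 14.000000
Periods per year m = 2; per-period yield y/m = 0.012500
Number of cashflows N = 4
Cashflows (t years, CF_t, discount factor 1/(1+y/m)^(m*t), PV):
  t = 0.5000: CF_t = 14.000000, DF = 0.987654, PV = 13.827160
  t = 1.0000: CF_t = 14.000000, DF = 0.975461, PV = 13.656455
  t = 1.5000: CF_t = 14.000000, DF = 0.963418, PV = 13.487857
  t = 2.0000: CF_t = 1014.000000, DF = 0.951524, PV = 964.845615
Price P = sum_t PV_t = 1005.817087
First compute Macaulay numerator sum_t t * PV_t:
  t * PV_t at t = 0.5000: 6.913580
  t * PV_t at t = 1.0000: 13.656455
  t * PV_t at t = 1.5000: 20.231785
  t * PV_t at t = 2.0000: 1929.691230
Macaulay duration D = 1970.493050 / 1005.817087 = 1.959097
Modified duration = D / (1 + y/m) = 1.959097 / (1 + 0.012500) = 1.934910

Answer: Modified duration = 1.9349


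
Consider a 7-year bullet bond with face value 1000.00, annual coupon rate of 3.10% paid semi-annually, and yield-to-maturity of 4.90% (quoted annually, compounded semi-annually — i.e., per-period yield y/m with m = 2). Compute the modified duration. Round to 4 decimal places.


Coupon per period c = face * coupon_rate / m = 15.500000
Periods per year m = 2; per-period yield y/m = 0.024500
Number of cashflows N = 14
Cashflows (t years, CF_t, discount factor 1/(1+y/m)^(m*t), PV):
  t = 0.5000: CF_t = 15.500000, DF = 0.976086, PV = 15.129331
  t = 1.0000: CF_t = 15.500000, DF = 0.952744, PV = 14.767527
  t = 1.5000: CF_t = 15.500000, DF = 0.929960, PV = 14.414375
  t = 2.0000: CF_t = 15.500000, DF = 0.907721, PV = 14.069668
  t = 2.5000: CF_t = 15.500000, DF = 0.886013, PV = 13.733204
  t = 3.0000: CF_t = 15.500000, DF = 0.864825, PV = 13.404787
  t = 3.5000: CF_t = 15.500000, DF = 0.844143, PV = 13.084224
  t = 4.0000: CF_t = 15.500000, DF = 0.823957, PV = 12.771326
  t = 4.5000: CF_t = 15.500000, DF = 0.804252, PV = 12.465911
  t = 5.0000: CF_t = 15.500000, DF = 0.785019, PV = 12.167800
  t = 5.5000: CF_t = 15.500000, DF = 0.766246, PV = 11.876818
  t = 6.0000: CF_t = 15.500000, DF = 0.747922, PV = 11.592795
  t = 6.5000: CF_t = 15.500000, DF = 0.730036, PV = 11.315563
  t = 7.0000: CF_t = 1015.500000, DF = 0.712578, PV = 723.623145
Price P = sum_t PV_t = 894.416476
First compute Macaulay numerator sum_t t * PV_t:
  t * PV_t at t = 0.5000: 7.564666
  t * PV_t at t = 1.0000: 14.767527
  t * PV_t at t = 1.5000: 21.621562
  t * PV_t at t = 2.0000: 28.139336
  t * PV_t at t = 2.5000: 34.333011
  t * PV_t at t = 3.0000: 40.214361
  t * PV_t at t = 3.5000: 45.794783
  t * PV_t at t = 4.0000: 51.085305
  t * PV_t at t = 4.5000: 56.096601
  t * PV_t at t = 5.0000: 60.839001
  t * PV_t at t = 5.5000: 65.322500
  t * PV_t at t = 6.0000: 69.556768
  t * PV_t at t = 6.5000: 73.551162
  t * PV_t at t = 7.0000: 5065.362017
Macaulay duration D = 5634.248600 / 894.416476 = 6.299357
Modified duration = D / (1 + y/m) = 6.299357 / (1 + 0.024500) = 6.148713

Answer: Modified duration = 6.1487


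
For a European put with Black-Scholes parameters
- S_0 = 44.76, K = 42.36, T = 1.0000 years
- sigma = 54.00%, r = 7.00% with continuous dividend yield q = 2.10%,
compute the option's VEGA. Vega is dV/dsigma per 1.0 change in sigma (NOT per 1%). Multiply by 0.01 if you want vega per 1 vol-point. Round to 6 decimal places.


Answer: Vega = 15.709817

Derivation:
d1 = 0.4627969680; d2 = -0.0772030320
phi(d1) = 0.3584274358; exp(-qT) = 0.9792189646; exp(-rT) = 0.9323938199
Vega = S * exp(-qT) * phi(d1) * sqrt(T) = 44.7600 * 0.9792189646 * 0.3584274358 * 1.0000000000 = 15.709817


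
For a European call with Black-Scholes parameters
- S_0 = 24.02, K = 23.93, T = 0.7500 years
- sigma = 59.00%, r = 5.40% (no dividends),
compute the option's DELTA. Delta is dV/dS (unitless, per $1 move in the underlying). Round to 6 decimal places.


Answer: Delta = 0.633858

Derivation:
d1 = 0.3420876961; d2 = -0.1688672921
phi(d1) = 0.3762691643; exp(-qT) = 1.0000000000; exp(-rT) = 0.9603091645
N(d1) = 0.6338575517
Delta = exp(-qT) * N(d1) = 1.0000000000 * 0.6338575517 = 0.633858


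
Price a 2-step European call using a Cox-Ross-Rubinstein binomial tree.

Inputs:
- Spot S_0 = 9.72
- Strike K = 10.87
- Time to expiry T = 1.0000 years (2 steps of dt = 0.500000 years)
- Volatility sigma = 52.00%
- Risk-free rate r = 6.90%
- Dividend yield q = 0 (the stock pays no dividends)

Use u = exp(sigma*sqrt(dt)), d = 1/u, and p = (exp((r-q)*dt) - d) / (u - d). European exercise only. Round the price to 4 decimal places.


dt = T/N = 0.500000
u = exp(sigma*sqrt(dt)) = 1.444402; d = 1/u = 0.692328
p = (exp((r-q)*dt) - d) / (u - d) = 0.455772
Discount per step: exp(-r*dt) = 0.966088
Stock lattice S(k, i) with i counting down-moves:
  k=0: S(0,0) = 9.7200
  k=1: S(1,0) = 14.0396; S(1,1) = 6.7294
  k=2: S(2,0) = 20.2788; S(2,1) = 9.7200; S(2,2) = 4.6590
Terminal payoffs V(N, i) = max(S_T - K, 0):
  V(2,0) = 9.408813; V(2,1) = 0.000000; V(2,2) = 0.000000
Backward induction: V(k, i) = exp(-r*dt) * [p * V(k+1, i) + (1-p) * V(k+1, i+1)].
  V(1,0) = exp(-r*dt) * [p*9.408813 + (1-p)*0.000000] = 4.142848
  V(1,1) = exp(-r*dt) * [p*0.000000 + (1-p)*0.000000] = 0.000000
  V(0,0) = exp(-r*dt) * [p*4.142848 + (1-p)*0.000000] = 1.824161

Answer: Price = V(0,0) = 1.8242


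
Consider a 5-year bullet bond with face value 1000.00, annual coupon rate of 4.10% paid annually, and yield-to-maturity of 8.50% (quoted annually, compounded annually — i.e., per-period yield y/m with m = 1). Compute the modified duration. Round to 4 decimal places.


Coupon per period c = face * coupon_rate / m = 41.000000
Periods per year m = 1; per-period yield y/m = 0.085000
Number of cashflows N = 5
Cashflows (t years, CF_t, discount factor 1/(1+y/m)^(m*t), PV):
  t = 1.0000: CF_t = 41.000000, DF = 0.921659, PV = 37.788018
  t = 2.0000: CF_t = 41.000000, DF = 0.849455, PV = 34.827667
  t = 3.0000: CF_t = 41.000000, DF = 0.782908, PV = 32.099232
  t = 4.0000: CF_t = 41.000000, DF = 0.721574, PV = 29.584546
  t = 5.0000: CF_t = 1041.000000, DF = 0.665045, PV = 692.312286
Price P = sum_t PV_t = 826.611749
First compute Macaulay numerator sum_t t * PV_t:
  t * PV_t at t = 1.0000: 37.788018
  t * PV_t at t = 2.0000: 69.655334
  t * PV_t at t = 3.0000: 96.297696
  t * PV_t at t = 4.0000: 118.338183
  t * PV_t at t = 5.0000: 3461.561428
Macaulay duration D = 3783.640659 / 826.611749 = 4.577289
Modified duration = D / (1 + y/m) = 4.577289 / (1 + 0.085000) = 4.218699

Answer: Modified duration = 4.2187


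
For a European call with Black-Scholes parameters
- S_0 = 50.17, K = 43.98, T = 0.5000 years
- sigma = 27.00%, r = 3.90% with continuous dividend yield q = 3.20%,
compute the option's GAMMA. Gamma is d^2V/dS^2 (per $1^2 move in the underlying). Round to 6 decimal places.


Answer: Gamma = 0.029680

Derivation:
d1 = 0.8035208085; d2 = 0.6126019775
phi(d1) = 0.2888749516; exp(-qT) = 0.9841273201; exp(-rT) = 0.9806888952
Gamma = exp(-qT) * phi(d1) / (S * sigma * sqrt(T)) = 0.9841273201 * 0.2888749516 / (50.1700 * 0.2700 * 0.7071067812) = 0.029680


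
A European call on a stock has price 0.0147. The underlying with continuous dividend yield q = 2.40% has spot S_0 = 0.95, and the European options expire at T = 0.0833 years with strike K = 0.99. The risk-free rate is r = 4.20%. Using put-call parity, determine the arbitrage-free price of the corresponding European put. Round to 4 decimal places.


Answer: Put price = 0.0531

Derivation:
Put-call parity: C - P = S_0 * exp(-qT) - K * exp(-rT).
S_0 * exp(-qT) = 0.9500 * 0.99800280 = 0.94810266
K * exp(-rT) = 0.9900 * 0.99650751 = 0.98654244
P = C - S*exp(-qT) + K*exp(-rT)
P = 0.0147 - 0.94810266 + 0.98654244 = 0.0531


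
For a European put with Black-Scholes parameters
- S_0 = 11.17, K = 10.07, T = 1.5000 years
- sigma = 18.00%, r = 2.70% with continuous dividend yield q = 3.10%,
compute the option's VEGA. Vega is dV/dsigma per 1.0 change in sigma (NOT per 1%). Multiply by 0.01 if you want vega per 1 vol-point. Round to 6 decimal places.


d1 = 0.5532712667; d2 = 0.3328171899
phi(d1) = 0.3423255547; exp(-qT) = 0.9545645606; exp(-rT) = 0.9603091645
Vega = S * exp(-qT) * phi(d1) * sqrt(T) = 11.1700 * 0.9545645606 * 0.3423255547 * 1.2247448714 = 4.470370

Answer: Vega = 4.470370


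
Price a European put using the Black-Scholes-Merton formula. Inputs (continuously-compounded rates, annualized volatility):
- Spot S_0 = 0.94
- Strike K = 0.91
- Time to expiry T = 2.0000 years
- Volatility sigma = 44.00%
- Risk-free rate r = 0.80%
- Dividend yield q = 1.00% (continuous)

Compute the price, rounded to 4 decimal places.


Answer: Price = 0.2092

Derivation:
d1 = (ln(S/K) + (r - q + 0.5*sigma^2) * T) / (sigma * sqrt(T)) = 0.35682420
d2 = d1 - sigma * sqrt(T) = -0.26542976
exp(-rT) = 0.98412732; exp(-qT) = 0.98019867
P = K * exp(-rT) * N(-d2) - S_0 * exp(-qT) * N(-d1)
N(-d1) = 0.36061171; N(-d2) = 0.60466080
P = 0.9100 * 0.98412732 * 0.60466080 - 0.9400 * 0.98019867 * 0.36061171 = 0.2092


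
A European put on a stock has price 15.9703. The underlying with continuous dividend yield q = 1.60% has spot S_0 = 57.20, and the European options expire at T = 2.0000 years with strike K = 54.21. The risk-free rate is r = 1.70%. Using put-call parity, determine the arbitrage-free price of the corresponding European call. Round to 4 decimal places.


Put-call parity: C - P = S_0 * exp(-qT) - K * exp(-rT).
S_0 * exp(-qT) = 57.2000 * 0.96850658 = 55.39857649
K * exp(-rT) = 54.2100 * 0.96657150 = 52.39784127
C = P + S*exp(-qT) - K*exp(-rT)
C = 15.9703 + 55.39857649 - 52.39784127 = 18.9710

Answer: Call price = 18.9710


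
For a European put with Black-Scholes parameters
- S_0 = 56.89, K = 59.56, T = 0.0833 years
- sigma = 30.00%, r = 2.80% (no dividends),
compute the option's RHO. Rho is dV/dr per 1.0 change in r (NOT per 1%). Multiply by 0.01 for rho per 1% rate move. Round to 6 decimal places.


d1 = -0.4594748377; d2 = -0.5460600559
phi(d1) = 0.3589769508; exp(-qT) = 1.0000000000; exp(-rT) = 0.9976703179
N(-d2) = 0.7074876720
Rho = -K*T*exp(-rT)*N(-d2) = -59.5600 * 0.0833 * 0.9976703179 * 0.7074876720 = -3.501915

Answer: Rho = -3.501915


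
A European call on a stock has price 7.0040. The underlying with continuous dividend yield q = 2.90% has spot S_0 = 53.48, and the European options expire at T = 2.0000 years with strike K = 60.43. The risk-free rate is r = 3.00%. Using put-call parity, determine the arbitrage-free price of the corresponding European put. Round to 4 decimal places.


Answer: Put price = 13.4484

Derivation:
Put-call parity: C - P = S_0 * exp(-qT) - K * exp(-rT).
S_0 * exp(-qT) = 53.4800 * 0.94364995 = 50.46639919
K * exp(-rT) = 60.4300 * 0.94176453 = 56.91083076
P = C - S*exp(-qT) + K*exp(-rT)
P = 7.0040 - 50.46639919 + 56.91083076 = 13.4484


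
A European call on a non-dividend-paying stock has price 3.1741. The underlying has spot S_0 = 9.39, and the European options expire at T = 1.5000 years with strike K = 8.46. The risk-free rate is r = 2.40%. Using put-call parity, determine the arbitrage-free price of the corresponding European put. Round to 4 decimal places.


Put-call parity: C - P = S_0 * exp(-qT) - K * exp(-rT).
S_0 * exp(-qT) = 9.3900 * 1.00000000 = 9.39000000
K * exp(-rT) = 8.4600 * 0.96464029 = 8.16085688
P = C - S*exp(-qT) + K*exp(-rT)
P = 3.1741 - 9.39000000 + 8.16085688 = 1.9450

Answer: Put price = 1.9450


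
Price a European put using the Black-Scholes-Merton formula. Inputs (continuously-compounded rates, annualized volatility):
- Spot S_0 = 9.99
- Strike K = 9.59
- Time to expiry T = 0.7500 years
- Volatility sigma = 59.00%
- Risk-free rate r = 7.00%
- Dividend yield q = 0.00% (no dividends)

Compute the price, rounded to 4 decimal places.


Answer: Price = 1.5107

Derivation:
d1 = (ln(S/K) + (r - q + 0.5*sigma^2) * T) / (sigma * sqrt(T)) = 0.43820142
d2 = d1 - sigma * sqrt(T) = -0.07275356
exp(-rT) = 0.94885432; exp(-qT) = 1.00000000
P = K * exp(-rT) * N(-d2) - S_0 * exp(-qT) * N(-d1)
N(-d1) = 0.33062014; N(-d2) = 0.52899889
P = 9.5900 * 0.94885432 * 0.52899889 - 9.9900 * 1.00000000 * 0.33062014 = 1.5107


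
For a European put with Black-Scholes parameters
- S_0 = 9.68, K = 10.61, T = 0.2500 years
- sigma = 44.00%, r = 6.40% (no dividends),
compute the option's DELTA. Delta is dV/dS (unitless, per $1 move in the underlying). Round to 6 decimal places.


d1 = -0.2342502334; d2 = -0.4542502334
phi(d1) = 0.3881454575; exp(-qT) = 1.0000000000; exp(-rT) = 0.9841273201
N(-d1) = 0.5926046405
Delta = -exp(-qT) * N(-d1) = -1.0000000000 * 0.5926046405 = -0.592605

Answer: Delta = -0.592605


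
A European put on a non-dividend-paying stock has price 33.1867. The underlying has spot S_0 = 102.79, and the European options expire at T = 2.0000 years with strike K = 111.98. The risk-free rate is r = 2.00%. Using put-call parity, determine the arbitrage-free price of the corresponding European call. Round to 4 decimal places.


Put-call parity: C - P = S_0 * exp(-qT) - K * exp(-rT).
S_0 * exp(-qT) = 102.7900 * 1.00000000 = 102.79000000
K * exp(-rT) = 111.9800 * 0.96078944 = 107.58920140
C = P + S*exp(-qT) - K*exp(-rT)
C = 33.1867 + 102.79000000 - 107.58920140 = 28.3875

Answer: Call price = 28.3875


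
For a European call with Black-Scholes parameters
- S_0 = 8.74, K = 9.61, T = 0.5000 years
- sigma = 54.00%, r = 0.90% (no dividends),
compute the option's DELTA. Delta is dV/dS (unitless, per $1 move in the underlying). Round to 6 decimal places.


d1 = -0.0458153688; d2 = -0.4276530307
phi(d1) = 0.3985238005; exp(-qT) = 1.0000000000; exp(-rT) = 0.9955101098
N(d1) = 0.4817287046
Delta = exp(-qT) * N(d1) = 1.0000000000 * 0.4817287046 = 0.481729

Answer: Delta = 0.481729


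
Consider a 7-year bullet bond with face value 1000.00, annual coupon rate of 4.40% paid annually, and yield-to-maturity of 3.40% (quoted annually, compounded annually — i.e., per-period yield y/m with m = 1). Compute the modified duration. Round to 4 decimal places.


Answer: Modified duration = 5.9988

Derivation:
Coupon per period c = face * coupon_rate / m = 44.000000
Periods per year m = 1; per-period yield y/m = 0.034000
Number of cashflows N = 7
Cashflows (t years, CF_t, discount factor 1/(1+y/m)^(m*t), PV):
  t = 1.0000: CF_t = 44.000000, DF = 0.967118, PV = 42.553191
  t = 2.0000: CF_t = 44.000000, DF = 0.935317, PV = 41.153957
  t = 3.0000: CF_t = 44.000000, DF = 0.904562, PV = 39.800732
  t = 4.0000: CF_t = 44.000000, DF = 0.874818, PV = 38.492004
  t = 5.0000: CF_t = 44.000000, DF = 0.846052, PV = 37.226309
  t = 6.0000: CF_t = 44.000000, DF = 0.818233, PV = 36.002233
  t = 7.0000: CF_t = 1044.000000, DF = 0.791327, PV = 826.145853
Price P = sum_t PV_t = 1061.374281
First compute Macaulay numerator sum_t t * PV_t:
  t * PV_t at t = 1.0000: 42.553191
  t * PV_t at t = 2.0000: 82.307914
  t * PV_t at t = 3.0000: 119.402196
  t * PV_t at t = 4.0000: 153.968016
  t * PV_t at t = 5.0000: 186.131547
  t * PV_t at t = 6.0000: 216.013401
  t * PV_t at t = 7.0000: 5783.020973
Macaulay duration D = 6583.397239 / 1061.374281 = 6.202710
Modified duration = D / (1 + y/m) = 6.202710 / (1 + 0.034000) = 5.998753


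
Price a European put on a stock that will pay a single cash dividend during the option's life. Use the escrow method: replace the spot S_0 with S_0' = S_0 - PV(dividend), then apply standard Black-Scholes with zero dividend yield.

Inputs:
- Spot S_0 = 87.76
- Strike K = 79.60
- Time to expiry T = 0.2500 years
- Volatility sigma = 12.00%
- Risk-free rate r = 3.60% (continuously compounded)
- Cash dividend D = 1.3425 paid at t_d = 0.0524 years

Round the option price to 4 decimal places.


PV(D) = D * exp(-r * t_d) = 1.3425 * 0.99811538 = 1.33996990
S_0' = S_0 - PV(D) = 87.7600 - 1.33996990 = 86.42003010
d1 = (ln(S_0'/K) + (r + sigma^2/2)*T) / (sigma*sqrt(T)) = 1.55008977
d2 = d1 - sigma*sqrt(T) = 1.49008977
exp(-rT) = 0.99104038
N(-d1) = 0.06055999; N(-d2) = 0.06810032
P = K * exp(-rT) * N(-d2) - S_0' * N(-d1) = 79.6000 * 0.99104038 * 0.06810032 - 86.42003010 * 0.06055999 = 0.1386

Answer: Price = 0.1386


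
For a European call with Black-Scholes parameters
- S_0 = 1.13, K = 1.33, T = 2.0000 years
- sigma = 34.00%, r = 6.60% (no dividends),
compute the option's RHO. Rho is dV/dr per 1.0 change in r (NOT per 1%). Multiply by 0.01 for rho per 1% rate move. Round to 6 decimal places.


Answer: Rho = 0.886403

Derivation:
d1 = 0.1760252706; d2 = -0.3048073406
phi(d1) = 0.3928093179; exp(-qT) = 1.0000000000; exp(-rT) = 0.8763409951
N(d2) = 0.3802564452
Rho = K*T*exp(-rT)*N(d2) = 1.3300 * 2.0000 * 0.8763409951 * 0.3802564452 = 0.886403


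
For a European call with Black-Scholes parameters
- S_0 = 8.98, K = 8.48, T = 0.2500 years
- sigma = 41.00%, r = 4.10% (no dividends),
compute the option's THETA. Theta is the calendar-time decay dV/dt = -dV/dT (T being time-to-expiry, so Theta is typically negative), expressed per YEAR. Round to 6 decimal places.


d1 = 0.4319606464; d2 = 0.2269606464
phi(d1) = 0.3634063922; exp(-qT) = 1.0000000000; exp(-rT) = 0.9898023522
Theta = -S*exp(-qT)*phi(d1)*sigma/(2*sqrt(T)) - r*K*exp(-rT)*N(d2) + q*S*exp(-qT)*N(d1)
N(d1) = 0.6671149922; N(d2) = 0.5897728284; sqrt(T) = 0.5000000000
Term 1 = -8.9800 * 1.0000000000 * 0.3634063922 * 0.4100 / (2 * 0.5000000000) = -1.3379896548
Term 2 = -0.0410 * 8.4800 * 0.9898023522 * 0.5897728284 = -0.2029611667
Term 3 = 0 (no dividend yield, q = 0)
Theta = -1.3379896548 + (-0.2029611667) + (0.0000000000) = -1.540951

Answer: Theta = -1.540951


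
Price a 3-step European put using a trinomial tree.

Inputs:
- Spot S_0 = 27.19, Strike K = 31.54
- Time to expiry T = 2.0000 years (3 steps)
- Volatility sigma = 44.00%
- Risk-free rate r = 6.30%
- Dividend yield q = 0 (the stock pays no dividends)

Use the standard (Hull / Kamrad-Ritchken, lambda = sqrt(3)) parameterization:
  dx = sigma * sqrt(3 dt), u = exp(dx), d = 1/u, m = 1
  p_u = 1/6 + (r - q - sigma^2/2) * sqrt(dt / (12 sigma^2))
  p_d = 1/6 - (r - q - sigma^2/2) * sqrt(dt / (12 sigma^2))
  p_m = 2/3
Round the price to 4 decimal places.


Answer: Price = V(0,0) = 7.0446

Derivation:
dt = T/N = 0.666667; dx = sigma*sqrt(3*dt) = 0.622254
u = exp(dx) = 1.863123; d = 1/u = 0.536733
p_u = 0.148560, p_m = 0.666667, p_d = 0.184773
Discount per step: exp(-r*dt) = 0.958870
Stock lattice S(k, j) with j the centered position index:
  k=0: S(0,+0) = 27.1900
  k=1: S(1,-1) = 14.5938; S(1,+0) = 27.1900; S(1,+1) = 50.6583
  k=2: S(2,-2) = 7.8330; S(2,-1) = 14.5938; S(2,+0) = 27.1900; S(2,+1) = 50.6583; S(2,+2) = 94.3826
  k=3: S(3,-3) = 4.2042; S(3,-2) = 7.8330; S(3,-1) = 14.5938; S(3,+0) = 27.1900; S(3,+1) = 50.6583; S(3,+2) = 94.3826; S(3,+3) = 175.8464
Terminal payoffs V(N, j) = max(K - S_T, 0):
  V(3,-3) = 27.335786; V(3,-2) = 23.707033; V(3,-1) = 16.946222; V(3,+0) = 4.350000; V(3,+1) = 0.000000; V(3,+2) = 0.000000; V(3,+3) = 0.000000
Backward induction: V(k, j) = exp(-r*dt) * [p_u * V(k+1, j+1) + p_m * V(k+1, j) + p_d * V(k+1, j-1)]
  V(2,-2) = exp(-r*dt) * [p_u*16.946222 + p_m*23.707033 + p_d*27.335786] = 22.411797
  V(2,-1) = exp(-r*dt) * [p_u*4.350000 + p_m*16.946222 + p_d*23.707033] = 15.652721
  V(2,+0) = exp(-r*dt) * [p_u*0.000000 + p_m*4.350000 + p_d*16.946222] = 5.783138
  V(2,+1) = exp(-r*dt) * [p_u*0.000000 + p_m*0.000000 + p_d*4.350000] = 0.770703
  V(2,+2) = exp(-r*dt) * [p_u*0.000000 + p_m*0.000000 + p_d*0.000000] = 0.000000
  V(1,-1) = exp(-r*dt) * [p_u*5.783138 + p_m*15.652721 + p_d*22.411797] = 14.800524
  V(1,+0) = exp(-r*dt) * [p_u*0.770703 + p_m*5.783138 + p_d*15.652721] = 6.579879
  V(1,+1) = exp(-r*dt) * [p_u*0.000000 + p_m*0.770703 + p_d*5.783138] = 1.517286
  V(0,+0) = exp(-r*dt) * [p_u*1.517286 + p_m*6.579879 + p_d*14.800524] = 7.044558
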